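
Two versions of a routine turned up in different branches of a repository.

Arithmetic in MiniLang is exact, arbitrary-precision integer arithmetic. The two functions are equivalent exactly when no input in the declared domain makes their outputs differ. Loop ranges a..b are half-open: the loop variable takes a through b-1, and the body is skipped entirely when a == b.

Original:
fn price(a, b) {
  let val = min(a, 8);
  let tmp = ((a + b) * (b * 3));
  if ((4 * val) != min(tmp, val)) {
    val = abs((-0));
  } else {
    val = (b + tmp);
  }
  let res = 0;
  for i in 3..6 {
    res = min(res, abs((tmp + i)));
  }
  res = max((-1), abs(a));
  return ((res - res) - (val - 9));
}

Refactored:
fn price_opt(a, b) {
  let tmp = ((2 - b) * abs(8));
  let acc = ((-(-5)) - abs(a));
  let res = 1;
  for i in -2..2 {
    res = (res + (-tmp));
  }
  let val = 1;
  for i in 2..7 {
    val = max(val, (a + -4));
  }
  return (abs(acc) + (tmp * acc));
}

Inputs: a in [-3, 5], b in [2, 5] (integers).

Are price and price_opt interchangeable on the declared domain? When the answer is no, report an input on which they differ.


Consider the input a=-3, b=2.
price: val=-3, then tmp=-6, then ((4 * val) != min(tmp, val)) is true, then val=0, then res=0, then (i=3), then res=0, then (i=4), then res=0, then (i=5), then res=0, then res=3, then returns 9
price_opt: tmp=0, then acc=2, then res=1, then (i=-2), then res=1, then (i=-1), then res=1, then (i=0), then res=1, then (i=1), then res=1, then val=1, then (i=2), then val=1, then (i=3), then val=1, then (i=4), then val=1, then (i=5), then val=1, then (i=6), then val=1, then returns 2
9 vs 2 — the two versions disagree here.
verdict: not equivalent; witness: a=-3, b=2


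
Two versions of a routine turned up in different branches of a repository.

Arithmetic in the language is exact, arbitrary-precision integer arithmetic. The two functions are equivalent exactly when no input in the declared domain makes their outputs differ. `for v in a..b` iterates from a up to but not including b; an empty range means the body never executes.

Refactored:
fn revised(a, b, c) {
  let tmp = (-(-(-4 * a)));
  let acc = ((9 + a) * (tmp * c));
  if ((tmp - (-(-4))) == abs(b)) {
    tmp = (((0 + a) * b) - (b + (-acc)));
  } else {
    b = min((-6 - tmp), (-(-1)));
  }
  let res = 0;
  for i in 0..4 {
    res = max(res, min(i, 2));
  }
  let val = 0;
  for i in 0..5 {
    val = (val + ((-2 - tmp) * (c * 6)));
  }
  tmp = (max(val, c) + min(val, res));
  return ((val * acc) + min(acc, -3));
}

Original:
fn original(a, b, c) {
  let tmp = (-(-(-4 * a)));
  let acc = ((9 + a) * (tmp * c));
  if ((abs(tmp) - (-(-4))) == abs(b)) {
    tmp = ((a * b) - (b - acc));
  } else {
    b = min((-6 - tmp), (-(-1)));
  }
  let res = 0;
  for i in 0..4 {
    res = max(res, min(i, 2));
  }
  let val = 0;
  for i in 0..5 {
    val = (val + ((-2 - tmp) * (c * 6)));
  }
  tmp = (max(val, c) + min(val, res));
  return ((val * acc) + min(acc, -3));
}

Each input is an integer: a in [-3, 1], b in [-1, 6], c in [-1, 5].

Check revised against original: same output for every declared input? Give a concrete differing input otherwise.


The rewrite breaks on a=1, b=0, c=-1, where the results are 50397 and -2403.
original: tmp = -4; acc = 40; ((abs(tmp) - (-(-4))) == abs(b)) -> true; tmp = 40; res = 0; [i=0]; res = 0; [i=1]; res = 1; [i=2]; res = 2; [i=3]; res = 2; val = 0; [i=0]; val = 252; [i=1]; val = 504; [i=2]; val = 756; [i=3]; val = 1008; [i=4]; val = 1260; tmp = 1262; return 50397
revised: tmp = -4; acc = 40; ((tmp - (-(-4))) == abs(b)) -> false; b = -2; res = 0; [i=0]; res = 0; [i=1]; res = 1; [i=2]; res = 2; [i=3]; res = 2; val = 0; [i=0]; val = -12; [i=1]; val = -24; [i=2]; val = -36; [i=3]; val = -48; [i=4]; val = -60; tmp = -61; return -2403
verdict: not equivalent; witness: a=1, b=0, c=-1


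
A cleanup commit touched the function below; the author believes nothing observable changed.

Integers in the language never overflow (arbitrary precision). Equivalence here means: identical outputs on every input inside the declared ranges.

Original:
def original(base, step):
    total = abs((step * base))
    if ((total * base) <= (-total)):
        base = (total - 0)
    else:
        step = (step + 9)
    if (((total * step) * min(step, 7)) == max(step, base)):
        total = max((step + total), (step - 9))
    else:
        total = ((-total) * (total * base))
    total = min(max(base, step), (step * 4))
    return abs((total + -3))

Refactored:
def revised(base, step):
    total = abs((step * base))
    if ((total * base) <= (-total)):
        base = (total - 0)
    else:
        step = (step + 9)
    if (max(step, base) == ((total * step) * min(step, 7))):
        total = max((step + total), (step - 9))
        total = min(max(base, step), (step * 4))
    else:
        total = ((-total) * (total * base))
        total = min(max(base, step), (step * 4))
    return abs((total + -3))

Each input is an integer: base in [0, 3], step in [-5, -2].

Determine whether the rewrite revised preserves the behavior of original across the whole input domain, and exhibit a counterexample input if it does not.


Side by side, the visible changes include: arithmetic usage differs; and constant usage differs; and min/max/abs usage differs; and statement counts differ.
Tracing base=1, step=-4: original: total becomes 4; next ((total * base) <= (-total)) evaluates to false; next step becomes 5; next (((total * step) * min(step, 7)) == max(step, base)) evaluates to false; next total becomes -16; next total becomes 5; next final value 2 | revised: total becomes 4; next ((total * base) <= (-total)) evaluates to false; next step becomes 5; next (max(step, base) == ((total * step) * min(step, 7))) evaluates to false; next total becomes -16; next total becomes 5; next final value 2 — matching result 2.
Sweeping the whole domain (16 inputs) finds no disagreement.
verdict: equivalent


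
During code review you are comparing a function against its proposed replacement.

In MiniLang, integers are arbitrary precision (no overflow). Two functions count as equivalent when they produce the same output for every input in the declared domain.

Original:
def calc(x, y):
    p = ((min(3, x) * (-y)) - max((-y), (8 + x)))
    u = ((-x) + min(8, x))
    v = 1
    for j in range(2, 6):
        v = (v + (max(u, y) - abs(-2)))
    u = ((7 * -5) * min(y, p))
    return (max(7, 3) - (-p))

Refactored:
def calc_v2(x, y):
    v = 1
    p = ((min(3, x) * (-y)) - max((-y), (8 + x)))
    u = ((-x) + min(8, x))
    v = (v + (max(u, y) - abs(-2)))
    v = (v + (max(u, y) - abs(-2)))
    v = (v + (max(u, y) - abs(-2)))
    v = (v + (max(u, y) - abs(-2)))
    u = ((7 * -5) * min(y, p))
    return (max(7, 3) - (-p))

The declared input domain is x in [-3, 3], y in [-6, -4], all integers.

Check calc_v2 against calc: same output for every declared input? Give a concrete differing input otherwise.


Although statement counts differ, and loop structure differs, and min/max/abs usage differs, and local variable names differ, and arithmetic usage differs, and constant usage differs, 21/21 inputs agree.
verdict: equivalent


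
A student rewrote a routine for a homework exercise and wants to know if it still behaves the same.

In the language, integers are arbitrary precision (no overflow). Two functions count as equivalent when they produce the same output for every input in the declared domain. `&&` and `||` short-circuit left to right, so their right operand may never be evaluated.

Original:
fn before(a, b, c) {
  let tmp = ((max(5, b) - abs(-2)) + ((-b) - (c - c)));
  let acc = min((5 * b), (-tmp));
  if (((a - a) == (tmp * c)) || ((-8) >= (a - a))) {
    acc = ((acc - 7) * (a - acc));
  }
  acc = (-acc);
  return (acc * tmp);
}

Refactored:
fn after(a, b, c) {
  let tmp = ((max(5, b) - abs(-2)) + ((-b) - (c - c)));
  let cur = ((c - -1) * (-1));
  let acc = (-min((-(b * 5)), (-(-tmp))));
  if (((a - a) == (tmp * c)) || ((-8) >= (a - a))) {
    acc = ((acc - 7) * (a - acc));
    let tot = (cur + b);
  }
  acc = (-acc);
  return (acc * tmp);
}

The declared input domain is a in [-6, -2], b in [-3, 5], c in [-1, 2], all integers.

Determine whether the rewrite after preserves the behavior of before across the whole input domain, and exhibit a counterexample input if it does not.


Consider the input a=-6, b=-3, c=-1.
before: tmp becomes 6; next acc becomes -15; next (((a - a) == (tmp * c)) || ((-8) >= (a - a))) evaluates to false; next acc becomes 15; next final value 90
after: tmp becomes 6; next cur becomes 0; next acc becomes -6; next (((a - a) == (tmp * c)) || ((-8) >= (a - a))) evaluates to false; next acc becomes 6; next final value 36
90 vs 36 — the two versions disagree here.
verdict: not equivalent; witness: a=-6, b=-3, c=-1


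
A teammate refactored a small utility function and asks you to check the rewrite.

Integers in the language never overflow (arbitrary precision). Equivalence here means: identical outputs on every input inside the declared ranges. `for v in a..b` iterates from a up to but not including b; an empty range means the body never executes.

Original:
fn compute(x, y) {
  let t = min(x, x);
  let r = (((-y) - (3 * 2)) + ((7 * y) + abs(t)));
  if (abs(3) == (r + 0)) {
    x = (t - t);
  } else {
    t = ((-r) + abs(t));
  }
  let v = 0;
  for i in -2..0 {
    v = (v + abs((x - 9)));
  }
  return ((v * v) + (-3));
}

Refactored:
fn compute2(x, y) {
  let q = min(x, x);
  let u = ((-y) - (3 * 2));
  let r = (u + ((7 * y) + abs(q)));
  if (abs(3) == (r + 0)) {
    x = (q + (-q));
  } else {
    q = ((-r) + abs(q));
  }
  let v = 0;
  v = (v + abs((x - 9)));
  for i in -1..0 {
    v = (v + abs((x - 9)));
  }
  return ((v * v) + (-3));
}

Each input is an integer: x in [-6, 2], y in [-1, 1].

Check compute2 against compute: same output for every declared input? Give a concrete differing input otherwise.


The two versions differ — the changes include arithmetic usage differs, min/max/abs usage differs, statement counts differ, local variable names differ, loop structure differs, constant usage differs.
One worked example (x=0, y=-1) — compute: t=0, then r=-12, then (abs(3) == (r + 0)) is false, then t=12, then v=0, then (i=-2), then v=9, then (i=-1), then v=18, then returns 321; compute2: q=0, then u=-5, then r=-12, then (abs(3) == (r + 0)) is false, then q=12, then v=0, then v=9, then (i=-1), then v=18, then returns 321; agreement on 321.
Across all 27 domain points the two functions coincide.
verdict: equivalent


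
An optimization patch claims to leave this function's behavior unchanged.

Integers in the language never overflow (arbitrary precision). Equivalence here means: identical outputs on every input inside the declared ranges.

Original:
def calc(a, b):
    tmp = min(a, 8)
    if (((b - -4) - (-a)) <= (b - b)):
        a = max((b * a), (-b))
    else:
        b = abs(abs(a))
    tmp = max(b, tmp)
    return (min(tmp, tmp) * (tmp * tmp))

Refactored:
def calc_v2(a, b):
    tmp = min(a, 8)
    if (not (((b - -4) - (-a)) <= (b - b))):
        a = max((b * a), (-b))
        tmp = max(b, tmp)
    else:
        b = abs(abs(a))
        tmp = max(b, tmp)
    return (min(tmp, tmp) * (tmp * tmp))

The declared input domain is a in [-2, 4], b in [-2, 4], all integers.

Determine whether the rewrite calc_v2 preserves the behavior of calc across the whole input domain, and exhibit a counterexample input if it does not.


Consider the input a=-2, b=-2.
calc: tmp becomes -2; next (((b - -4) - (-a)) <= (b - b)) evaluates to true; next a becomes 4; next tmp becomes -2; next final value -8
calc_v2: tmp becomes -2; next (not (((b - -4) - (-a)) <= (b - b))) evaluates to false; next b becomes 2; next tmp becomes 2; next final value 8
-8 vs 8 — the two versions disagree here.
verdict: not equivalent; witness: a=-2, b=-2


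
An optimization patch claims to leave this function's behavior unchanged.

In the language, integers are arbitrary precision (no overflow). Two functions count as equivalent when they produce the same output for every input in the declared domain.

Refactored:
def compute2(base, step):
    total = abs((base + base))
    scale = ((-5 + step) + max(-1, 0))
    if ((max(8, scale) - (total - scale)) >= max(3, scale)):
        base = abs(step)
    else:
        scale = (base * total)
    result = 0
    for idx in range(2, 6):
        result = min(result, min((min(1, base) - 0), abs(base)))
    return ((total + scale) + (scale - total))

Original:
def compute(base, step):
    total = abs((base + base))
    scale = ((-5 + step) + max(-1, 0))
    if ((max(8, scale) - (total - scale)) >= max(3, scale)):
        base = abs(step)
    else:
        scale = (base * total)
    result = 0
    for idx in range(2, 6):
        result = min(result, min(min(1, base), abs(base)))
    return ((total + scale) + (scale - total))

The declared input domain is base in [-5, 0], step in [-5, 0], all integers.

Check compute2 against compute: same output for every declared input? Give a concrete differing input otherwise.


Equivalent — the differences include arithmetic usage differs, constant usage differs, yet no declared input distinguishes the two.
Spot check at base=-3, step=-5 — compute: total=6, then scale=-10, then ((max(8, scale) - (total - scale)) >= max(3, scale)) is false, then scale=-18, then result=0, then (idx=2), then result=-3, then (idx=3), then result=-3, then (idx=4), then result=-3, then (idx=5), then result=-3, then returns -36. compute2: total=6, then scale=-10, then ((max(8, scale) - (total - scale)) >= max(3, scale)) is false, then scale=-18, then result=0, then (idx=2), then result=-3, then (idx=3), then result=-3, then (idx=4), then result=-3, then (idx=5), then result=-3, then returns -36. Both give -36.
An exhaustive pass over the 36 declared inputs shows identical outputs.
verdict: equivalent


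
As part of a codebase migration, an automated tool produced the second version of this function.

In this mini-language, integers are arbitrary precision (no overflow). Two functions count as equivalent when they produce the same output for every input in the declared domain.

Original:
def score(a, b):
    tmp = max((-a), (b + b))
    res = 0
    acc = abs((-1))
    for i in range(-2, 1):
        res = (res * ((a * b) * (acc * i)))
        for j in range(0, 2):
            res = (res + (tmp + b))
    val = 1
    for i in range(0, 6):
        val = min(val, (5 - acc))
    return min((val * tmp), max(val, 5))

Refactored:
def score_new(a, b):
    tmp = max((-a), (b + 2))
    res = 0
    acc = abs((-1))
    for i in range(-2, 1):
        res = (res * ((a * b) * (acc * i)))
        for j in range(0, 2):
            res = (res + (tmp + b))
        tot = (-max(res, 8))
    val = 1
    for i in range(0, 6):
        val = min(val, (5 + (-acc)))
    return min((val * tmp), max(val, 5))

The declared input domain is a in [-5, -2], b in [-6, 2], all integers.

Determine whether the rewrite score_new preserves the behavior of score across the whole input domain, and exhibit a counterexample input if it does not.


Try a=-2, b=1.
score: tmp becomes 2; next res becomes 0; next acc becomes 1; next at i=-2:; next res becomes 0; next at j=0:; next res becomes 3; next at j=1:; next res becomes 6; next at i=-1:; next res becomes 12; next at j=0:; next res becomes 15; next at j=1:; next res becomes 18; next at i=0:; next res becomes 0; next at j=0:; next res becomes 3; next at j=1:; next res becomes 6; next val becomes 1; next at i=0:; next val becomes 1; next at i=1:; next val becomes 1; next at i=2:; next val becomes 1; next at i=3:; next val becomes 1; next at i=4:; next val becomes 1; next at i=5:; next val becomes 1; next final value 2
score_new: tmp becomes 3; next res becomes 0; next acc becomes 1; next at i=-2:; next res becomes 0; next at j=0:; next res becomes 4; next at j=1:; next res becomes 8; next tot becomes -8; next at i=-1:; next res becomes 16; next at j=0:; next res becomes 20; next at j=1:; next res becomes 24; next tot becomes -24; next at i=0:; next res becomes 0; next at j=0:; next res becomes 4; next at j=1:; next res becomes 8; next tot becomes -8; next val becomes 1; next at i=0:; next val becomes 1; next at i=1:; next val becomes 1; next at i=2:; next val becomes 1; next at i=3:; next val becomes 1; next at i=4:; next val becomes 1; next at i=5:; next val becomes 1; next final value 3
2 and 3 differ, so these are not the same function on this domain.
verdict: not equivalent; witness: a=-2, b=1


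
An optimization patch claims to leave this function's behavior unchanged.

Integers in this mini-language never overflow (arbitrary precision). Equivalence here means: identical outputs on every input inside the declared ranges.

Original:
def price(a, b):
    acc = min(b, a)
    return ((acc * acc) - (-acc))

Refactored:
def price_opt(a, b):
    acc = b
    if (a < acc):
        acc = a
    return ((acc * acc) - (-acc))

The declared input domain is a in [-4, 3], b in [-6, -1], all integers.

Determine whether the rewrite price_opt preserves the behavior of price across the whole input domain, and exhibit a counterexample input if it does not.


Reading the diff, among the changes: branching structure differs; comparison usage differs; statement counts differ; min/max/abs usage differs.
As a probe, take a=0, b=-2: price runs acc=-2, then returns 2; price_opt runs acc=-2, then (a < acc) is false, then returns 2; both end at 2.
Across all 48 domain points the two functions coincide.
verdict: equivalent


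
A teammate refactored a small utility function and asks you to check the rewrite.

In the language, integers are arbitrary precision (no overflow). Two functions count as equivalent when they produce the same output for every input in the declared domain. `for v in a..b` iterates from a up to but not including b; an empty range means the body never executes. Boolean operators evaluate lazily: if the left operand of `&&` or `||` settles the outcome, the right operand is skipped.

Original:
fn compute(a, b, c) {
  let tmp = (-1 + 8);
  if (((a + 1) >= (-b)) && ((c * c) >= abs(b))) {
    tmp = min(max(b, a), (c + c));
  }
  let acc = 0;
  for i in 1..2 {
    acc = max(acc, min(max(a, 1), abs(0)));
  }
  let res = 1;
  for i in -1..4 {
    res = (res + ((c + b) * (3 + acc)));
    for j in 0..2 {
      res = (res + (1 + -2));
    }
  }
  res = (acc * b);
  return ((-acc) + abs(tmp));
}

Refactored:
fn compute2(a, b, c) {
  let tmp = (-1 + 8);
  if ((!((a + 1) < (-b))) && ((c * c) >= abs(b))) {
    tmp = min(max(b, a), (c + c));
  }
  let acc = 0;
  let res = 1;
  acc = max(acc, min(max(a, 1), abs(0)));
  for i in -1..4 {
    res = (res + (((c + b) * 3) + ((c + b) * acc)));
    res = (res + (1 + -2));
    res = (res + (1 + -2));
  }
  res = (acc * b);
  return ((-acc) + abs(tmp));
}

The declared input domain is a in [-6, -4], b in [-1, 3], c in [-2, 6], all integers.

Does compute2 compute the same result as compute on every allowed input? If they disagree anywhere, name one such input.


Although boolean connective usage differs, statement counts differ, comparison usage differs, arithmetic usage differs, constant usage differs, local variable names differ, loop structure differs, 135/135 inputs agree.
verdict: equivalent


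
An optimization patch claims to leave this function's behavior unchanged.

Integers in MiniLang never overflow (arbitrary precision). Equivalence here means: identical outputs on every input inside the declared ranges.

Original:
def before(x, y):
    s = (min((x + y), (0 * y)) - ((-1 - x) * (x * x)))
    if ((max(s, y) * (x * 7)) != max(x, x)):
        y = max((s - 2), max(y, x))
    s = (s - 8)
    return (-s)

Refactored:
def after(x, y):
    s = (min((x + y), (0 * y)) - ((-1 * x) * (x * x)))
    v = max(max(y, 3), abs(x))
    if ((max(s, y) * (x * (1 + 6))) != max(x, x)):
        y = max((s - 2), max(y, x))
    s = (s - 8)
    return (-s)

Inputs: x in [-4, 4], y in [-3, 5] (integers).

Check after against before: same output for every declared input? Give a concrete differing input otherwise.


Run the pair on x=-4, y=-3.
before: s=-55, then ((max(s, y) * (x * 7)) != max(x, x)) is true, then y=-3, then s=-63, then returns 63
after: s=-71, then v=4, then ((max(s, y) * (x * (1 + 6))) != max(x, x)) is true, then y=-3, then s=-79, then returns 79
63 vs 79 — the two versions disagree here.
verdict: not equivalent; witness: x=-4, y=-3


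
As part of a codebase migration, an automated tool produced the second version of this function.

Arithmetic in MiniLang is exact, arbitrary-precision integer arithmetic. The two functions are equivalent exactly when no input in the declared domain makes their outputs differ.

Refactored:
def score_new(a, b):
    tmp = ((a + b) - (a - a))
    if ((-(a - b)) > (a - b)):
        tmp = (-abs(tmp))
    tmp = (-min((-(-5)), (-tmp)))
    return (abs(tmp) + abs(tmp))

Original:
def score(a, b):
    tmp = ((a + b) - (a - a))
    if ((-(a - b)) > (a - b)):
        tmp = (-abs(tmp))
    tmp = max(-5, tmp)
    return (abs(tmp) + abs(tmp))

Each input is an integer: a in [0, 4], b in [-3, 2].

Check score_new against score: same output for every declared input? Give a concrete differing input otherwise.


Reading the diff, among the changes: min/max/abs usage differs.
One worked example (a=4, b=-1) — score: tmp=3, then ((-(a - b)) > (a - b)) is false, then tmp=3, then returns 6; score_new: tmp=3, then ((-(a - b)) > (a - b)) is false, then tmp=3, then returns 6; agreement on 6.
Sweeping the whole domain (30 inputs) finds no disagreement.
verdict: equivalent


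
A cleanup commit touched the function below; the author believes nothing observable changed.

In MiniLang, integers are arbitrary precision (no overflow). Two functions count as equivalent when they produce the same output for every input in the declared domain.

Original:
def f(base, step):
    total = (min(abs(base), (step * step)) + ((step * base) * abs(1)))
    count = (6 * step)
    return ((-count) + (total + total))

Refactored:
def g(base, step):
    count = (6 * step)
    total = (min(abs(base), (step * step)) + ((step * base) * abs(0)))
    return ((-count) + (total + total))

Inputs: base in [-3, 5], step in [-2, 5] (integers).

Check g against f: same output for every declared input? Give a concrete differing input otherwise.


There is a counterexample at base=-3, step=-2: 30 on one side, 18 on the other.
f: total := 9 | count := -12 | result 30
g: count := -12 | total := 3 | result 18
verdict: not equivalent; witness: base=-3, step=-2


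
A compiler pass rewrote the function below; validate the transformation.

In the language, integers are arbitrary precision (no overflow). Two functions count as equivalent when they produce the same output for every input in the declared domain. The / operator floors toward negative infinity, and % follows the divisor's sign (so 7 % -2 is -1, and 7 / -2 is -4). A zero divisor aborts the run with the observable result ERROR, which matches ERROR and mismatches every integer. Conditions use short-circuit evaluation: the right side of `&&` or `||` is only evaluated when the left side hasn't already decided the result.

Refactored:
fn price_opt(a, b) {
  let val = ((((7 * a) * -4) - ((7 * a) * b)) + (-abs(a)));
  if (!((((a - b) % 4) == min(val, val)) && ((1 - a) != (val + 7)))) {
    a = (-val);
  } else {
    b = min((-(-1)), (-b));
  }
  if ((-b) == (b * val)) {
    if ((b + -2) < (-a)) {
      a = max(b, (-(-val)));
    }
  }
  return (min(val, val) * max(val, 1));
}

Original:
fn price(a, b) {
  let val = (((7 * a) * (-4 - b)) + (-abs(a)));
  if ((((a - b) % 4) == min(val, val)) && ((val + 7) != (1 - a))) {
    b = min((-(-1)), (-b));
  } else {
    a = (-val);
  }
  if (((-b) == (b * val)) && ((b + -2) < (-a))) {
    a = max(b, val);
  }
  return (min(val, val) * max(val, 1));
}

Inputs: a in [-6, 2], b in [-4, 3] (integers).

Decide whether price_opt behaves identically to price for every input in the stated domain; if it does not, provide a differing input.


This is a faithful refactor — statement counts differ, and constant usage differs, and boolean connective usage differs, and branching structure differs, and arithmetic usage differs, but the computed results match everywhere.
One worked example (a=-5, b=-1) — price: val=100, then ((((a - b) % 4) == min(val, val)) && ((val + 7) != (1 - a))) is false, then a=-100, then (((-b) == (b * val)) && ((b + -2) < (-a))) is false, then returns 10000; price_opt: val=100, then (!((((a - b) % 4) == min(val, val)) && ((1 - a) != (val + 7)))) is true, then a=-100, then ((-b) == (b * val)) is false, then returns 10000; agreement on 10000.
Checked all 72 inputs in the declared domain: the outputs agree on every one.
verdict: equivalent


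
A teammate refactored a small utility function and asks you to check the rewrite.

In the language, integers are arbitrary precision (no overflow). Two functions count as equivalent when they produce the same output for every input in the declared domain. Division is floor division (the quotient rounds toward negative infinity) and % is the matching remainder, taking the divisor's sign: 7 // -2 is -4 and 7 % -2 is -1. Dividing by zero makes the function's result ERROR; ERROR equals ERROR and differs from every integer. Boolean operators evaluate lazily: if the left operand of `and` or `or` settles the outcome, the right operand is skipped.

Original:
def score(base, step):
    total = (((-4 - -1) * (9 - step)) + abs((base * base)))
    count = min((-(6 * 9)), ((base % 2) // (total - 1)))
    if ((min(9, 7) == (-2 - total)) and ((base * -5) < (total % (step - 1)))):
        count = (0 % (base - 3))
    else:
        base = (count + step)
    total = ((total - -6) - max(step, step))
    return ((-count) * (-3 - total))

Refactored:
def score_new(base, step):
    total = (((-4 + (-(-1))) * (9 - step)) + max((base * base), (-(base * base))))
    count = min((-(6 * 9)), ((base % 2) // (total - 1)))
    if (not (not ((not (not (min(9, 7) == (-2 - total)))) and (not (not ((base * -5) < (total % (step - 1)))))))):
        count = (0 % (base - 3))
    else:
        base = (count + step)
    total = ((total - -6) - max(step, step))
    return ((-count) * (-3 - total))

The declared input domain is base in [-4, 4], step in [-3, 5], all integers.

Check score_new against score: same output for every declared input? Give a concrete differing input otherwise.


The two are interchangeable: min/max/abs usage differs; and arithmetic usage differs; and boolean connective usage differs, and every declared input agrees.
Spot check at base=-1, step=-3 — score: total=-35, then count=-54, then ((min(9, 7) == (-2 - total)) and ((base * -5) < (total % (step - 1)))) is false, then base=-57, then total=-26, then returns 1242. score_new: total=-35, then count=-54, then (not (not ((not (not (min(9, 7) == (-2 - total)))) and (not (not ((base * -5) < (total % (step - 1)))))))) is false, then base=-57, then total=-26, then returns 1242. Both give 1242.
Sweeping the whole domain (81 inputs) finds no disagreement.
verdict: equivalent


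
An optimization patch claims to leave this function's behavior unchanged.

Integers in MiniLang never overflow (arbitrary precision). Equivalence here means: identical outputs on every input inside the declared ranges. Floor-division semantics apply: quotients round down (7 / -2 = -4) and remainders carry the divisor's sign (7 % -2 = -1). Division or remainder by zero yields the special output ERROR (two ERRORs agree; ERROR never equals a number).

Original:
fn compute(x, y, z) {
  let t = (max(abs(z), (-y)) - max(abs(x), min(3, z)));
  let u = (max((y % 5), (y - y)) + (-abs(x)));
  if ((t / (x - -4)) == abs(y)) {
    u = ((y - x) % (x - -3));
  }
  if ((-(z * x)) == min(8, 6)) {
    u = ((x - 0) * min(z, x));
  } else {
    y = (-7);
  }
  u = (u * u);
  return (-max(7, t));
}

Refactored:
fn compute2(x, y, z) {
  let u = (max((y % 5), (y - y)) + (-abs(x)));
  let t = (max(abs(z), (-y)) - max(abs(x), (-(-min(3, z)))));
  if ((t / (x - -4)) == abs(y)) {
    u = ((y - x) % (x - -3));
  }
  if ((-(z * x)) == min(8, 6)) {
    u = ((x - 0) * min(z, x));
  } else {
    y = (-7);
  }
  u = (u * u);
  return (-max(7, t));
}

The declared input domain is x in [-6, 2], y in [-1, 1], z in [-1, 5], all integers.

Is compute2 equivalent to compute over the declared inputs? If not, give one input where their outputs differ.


Behavior is preserved: although same computation, different form, the outputs never diverge.
Tracing x=-5, y=-1, z=2: compute: t=-3, then u=-1, then ((t / (x - -4)) == abs(y)) is false, then ((-(z * x)) == min(8, 6)) is false, then y=-7, then u=1, then returns -7 | compute2: u=-1, then t=-3, then ((t / (x - -4)) == abs(y)) is false, then ((-(z * x)) == min(8, 6)) is false, then y=-7, then u=1, then returns -7 — matching result -7.
Across all 189 domain points the two functions coincide.
verdict: equivalent


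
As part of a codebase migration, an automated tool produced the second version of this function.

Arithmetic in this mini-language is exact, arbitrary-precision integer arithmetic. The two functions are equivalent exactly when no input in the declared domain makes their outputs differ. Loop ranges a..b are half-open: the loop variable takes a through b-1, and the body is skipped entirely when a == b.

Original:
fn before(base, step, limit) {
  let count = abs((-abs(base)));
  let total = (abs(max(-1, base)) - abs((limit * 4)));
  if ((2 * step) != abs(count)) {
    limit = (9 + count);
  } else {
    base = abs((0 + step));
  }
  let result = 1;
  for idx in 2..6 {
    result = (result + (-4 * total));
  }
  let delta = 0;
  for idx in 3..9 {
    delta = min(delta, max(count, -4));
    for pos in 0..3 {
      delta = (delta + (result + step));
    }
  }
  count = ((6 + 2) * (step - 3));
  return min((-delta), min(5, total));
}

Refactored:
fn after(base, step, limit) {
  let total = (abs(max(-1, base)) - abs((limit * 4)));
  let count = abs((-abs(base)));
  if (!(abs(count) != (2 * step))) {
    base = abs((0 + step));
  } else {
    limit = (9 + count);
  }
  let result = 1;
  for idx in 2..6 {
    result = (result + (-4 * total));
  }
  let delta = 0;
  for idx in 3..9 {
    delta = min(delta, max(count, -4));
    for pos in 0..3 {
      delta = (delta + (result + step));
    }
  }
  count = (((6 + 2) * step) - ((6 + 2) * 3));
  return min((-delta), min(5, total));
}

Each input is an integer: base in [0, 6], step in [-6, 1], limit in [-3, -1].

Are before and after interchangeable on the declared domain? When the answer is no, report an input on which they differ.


This is a faithful refactor — boolean connective usage differs, and constant usage differs, and arithmetic usage differs, but the computed results match everywhere.
As a probe, take base=5, step=-2, limit=-2: before runs count=5, then total=-3, then ((2 * step) != abs(count)) is true, then limit=14, then result=1, then (idx=2), then result=13, then (idx=3), then result=25, then (idx=4), then result=37, then (idx=5), then result=49, then delta=0, then (idx=3), then delta=0, then (pos=0), then delta=47, then (pos=1), then delta=94, then (pos=2), then delta=141, then (idx=4), then delta=5, then (pos=0), then delta=52, then (pos=1), then delta=99, then (pos=2), then delta=146, then (idx=5), then delta=5, then (pos=0), then delta=52, then (pos=1), then delta=99, then (pos=2), then delta=146, then (idx=6), then delta=5, then (pos=0), then delta=52, then (pos=1), then delta=99, then (pos=2), then delta=146, then (idx=7), then delta=5, then (pos=0), then delta=52, then (pos=1), then delta=99, then (pos=2), then delta=146, then (idx=8), then delta=5, then (pos=0), then delta=52, then (pos=1), then delta=99, then (pos=2), then delta=146, then count=-40, then returns -146; after runs total=-3, then count=5, then (!(abs(count) != (2 * step))) is false, then limit=14, then result=1, then (idx=2), then result=13, then (idx=3), then result=25, then (idx=4), then result=37, then (idx=5), then result=49, then delta=0, then (idx=3), then delta=0, then (pos=0), then delta=47, then (pos=1), then delta=94, then (pos=2), then delta=141, then (idx=4), then delta=5, then (pos=0), then delta=52, then (pos=1), then delta=99, then (pos=2), then delta=146, then (idx=5), then delta=5, then (pos=0), then delta=52, then (pos=1), then delta=99, then (pos=2), then delta=146, then (idx=6), then delta=5, then (pos=0), then delta=52, then (pos=1), then delta=99, then (pos=2), then delta=146, then (idx=7), then delta=5, then (pos=0), then delta=52, then (pos=1), then delta=99, then (pos=2), then delta=146, then (idx=8), then delta=5, then (pos=0), then delta=52, then (pos=1), then delta=99, then (pos=2), then delta=146, then count=-40, then returns -146; both end at -146.
Sweeping the whole domain (168 inputs) finds no disagreement.
verdict: equivalent


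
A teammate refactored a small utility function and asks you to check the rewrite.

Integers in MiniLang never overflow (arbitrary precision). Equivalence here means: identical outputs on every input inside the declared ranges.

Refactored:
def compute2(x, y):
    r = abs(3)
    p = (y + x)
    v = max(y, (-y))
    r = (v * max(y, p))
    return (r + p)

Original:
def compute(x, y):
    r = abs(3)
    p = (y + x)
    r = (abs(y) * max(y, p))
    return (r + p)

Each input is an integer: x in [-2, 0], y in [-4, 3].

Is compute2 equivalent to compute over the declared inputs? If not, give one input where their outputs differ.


Behavior is preserved: although min/max/abs usage differs; and local variable names differ; and statement counts differ, the outputs never diverge.
As a probe, take x=-2, y=-2: compute runs r=3, then p=-4, then r=-4, then returns -8; compute2 runs r=3, then p=-4, then v=2, then r=-4, then returns -8; both end at -8.
Checked all 24 inputs in the declared domain: the outputs agree on every one.
verdict: equivalent


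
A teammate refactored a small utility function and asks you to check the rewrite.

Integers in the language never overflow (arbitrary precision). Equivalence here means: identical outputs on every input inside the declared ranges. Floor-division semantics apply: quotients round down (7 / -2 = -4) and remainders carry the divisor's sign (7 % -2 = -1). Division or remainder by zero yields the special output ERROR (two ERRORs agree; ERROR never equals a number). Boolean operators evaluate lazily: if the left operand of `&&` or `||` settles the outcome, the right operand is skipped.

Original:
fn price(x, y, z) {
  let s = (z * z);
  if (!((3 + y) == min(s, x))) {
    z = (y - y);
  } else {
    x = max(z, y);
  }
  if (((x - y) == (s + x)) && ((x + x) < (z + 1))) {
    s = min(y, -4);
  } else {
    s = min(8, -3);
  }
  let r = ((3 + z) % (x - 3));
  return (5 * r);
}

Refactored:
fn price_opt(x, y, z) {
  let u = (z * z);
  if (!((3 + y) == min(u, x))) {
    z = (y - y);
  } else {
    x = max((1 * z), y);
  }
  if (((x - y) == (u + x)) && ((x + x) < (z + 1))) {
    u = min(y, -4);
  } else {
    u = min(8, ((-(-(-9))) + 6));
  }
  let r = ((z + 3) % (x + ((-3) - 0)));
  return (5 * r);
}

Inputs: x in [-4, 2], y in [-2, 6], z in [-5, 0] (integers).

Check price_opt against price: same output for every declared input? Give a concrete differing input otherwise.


This is a faithful refactor — constant usage differs, local variable names differ, arithmetic usage differs, but the computed results match everywhere.
Tracing x=-1, y=1, z=-1: price: s becomes 1; next (!((3 + y) == min(s, x))) evaluates to true; next z becomes 0; next (((x - y) == (s + x)) && ((x + x) < (z + 1))) evaluates to false; next s becomes -3; next r becomes -1; next final value -5 | price_opt: u becomes 1; next (!((3 + y) == min(u, x))) evaluates to true; next z becomes 0; next (((x - y) == (u + x)) && ((x + x) < (z + 1))) evaluates to false; next u becomes -3; next r becomes -1; next final value -5 — matching result -5.
Sweeping the whole domain (378 inputs) finds no disagreement.
verdict: equivalent


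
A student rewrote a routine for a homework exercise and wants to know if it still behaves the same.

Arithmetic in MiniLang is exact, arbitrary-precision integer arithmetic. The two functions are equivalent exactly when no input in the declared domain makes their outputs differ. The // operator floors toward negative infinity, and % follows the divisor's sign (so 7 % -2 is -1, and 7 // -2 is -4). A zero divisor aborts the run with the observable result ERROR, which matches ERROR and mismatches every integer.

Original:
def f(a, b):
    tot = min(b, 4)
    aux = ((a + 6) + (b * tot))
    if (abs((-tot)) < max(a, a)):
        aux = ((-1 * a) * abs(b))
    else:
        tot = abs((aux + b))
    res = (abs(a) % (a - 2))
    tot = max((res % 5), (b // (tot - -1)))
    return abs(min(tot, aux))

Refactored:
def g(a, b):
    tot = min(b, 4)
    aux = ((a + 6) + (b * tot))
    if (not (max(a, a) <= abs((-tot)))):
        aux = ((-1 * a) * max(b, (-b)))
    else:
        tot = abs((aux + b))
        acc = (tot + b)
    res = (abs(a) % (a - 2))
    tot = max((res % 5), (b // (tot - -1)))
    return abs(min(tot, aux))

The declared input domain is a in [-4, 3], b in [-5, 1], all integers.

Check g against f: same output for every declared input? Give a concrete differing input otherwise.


The two versions differ — the changes include statement counts differ, plus arithmetic usage differs, plus boolean connective usage differs, plus comparison usage differs, plus local variable names differ, plus min/max/abs usage differs.
Spot check at a=3, b=1 — f: tot=1, then aux=10, then (abs((-tot)) < max(a, a)) is true, then aux=-3, then res=0, then tot=0, then returns 3. g: tot=1, then aux=10, then (not (max(a, a) <= abs((-tot)))) is true, then aux=-3, then res=0, then tot=0, then returns 3. Both give 3.
Across all 56 domain points the two functions coincide.
verdict: equivalent


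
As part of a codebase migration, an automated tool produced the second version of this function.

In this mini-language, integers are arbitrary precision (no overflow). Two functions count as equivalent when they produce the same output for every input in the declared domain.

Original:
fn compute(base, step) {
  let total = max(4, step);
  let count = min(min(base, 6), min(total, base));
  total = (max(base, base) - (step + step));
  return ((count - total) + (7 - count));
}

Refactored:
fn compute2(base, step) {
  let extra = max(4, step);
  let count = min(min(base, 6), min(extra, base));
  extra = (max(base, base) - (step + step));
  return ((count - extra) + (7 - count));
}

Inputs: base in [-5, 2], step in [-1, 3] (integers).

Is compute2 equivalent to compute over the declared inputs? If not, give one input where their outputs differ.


Differences: local variable names differ — yet all 40 inputs agree.
verdict: equivalent


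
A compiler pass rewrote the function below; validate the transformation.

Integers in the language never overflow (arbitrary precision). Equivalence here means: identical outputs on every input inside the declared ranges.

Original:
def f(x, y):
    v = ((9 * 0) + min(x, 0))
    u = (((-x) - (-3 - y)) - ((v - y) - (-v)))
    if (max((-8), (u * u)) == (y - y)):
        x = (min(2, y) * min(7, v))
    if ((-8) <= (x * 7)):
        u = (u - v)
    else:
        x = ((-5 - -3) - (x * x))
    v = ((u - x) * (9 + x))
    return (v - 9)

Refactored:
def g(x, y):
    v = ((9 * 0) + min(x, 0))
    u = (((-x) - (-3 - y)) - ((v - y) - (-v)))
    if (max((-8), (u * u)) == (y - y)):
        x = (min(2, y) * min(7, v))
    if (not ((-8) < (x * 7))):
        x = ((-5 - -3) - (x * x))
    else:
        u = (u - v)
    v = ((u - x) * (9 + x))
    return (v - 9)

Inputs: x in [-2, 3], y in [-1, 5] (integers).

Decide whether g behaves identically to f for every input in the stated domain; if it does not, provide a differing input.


Equivalent. The suspicious edit (`((-8) <= (x * 7))` became `((-8) < (x * 7))`) never changes the result for any input inside the declared domain.
Every one of the 42 inputs gives matching results.
Spot check at x=-2, y=1 — f: v = -2; u = 11; (max((-8), (u * u)) == (y - y)) -> false; ((-8) <= (x * 7)) -> false; x = -6; v = 51; return 42. g: v = -2; u = 11; (max((-8), (u * u)) == (y - y)) -> false; (not ((-8) < (x * 7))) -> true; x = -6; v = 51; return 42. Both give 42.
verdict: equivalent


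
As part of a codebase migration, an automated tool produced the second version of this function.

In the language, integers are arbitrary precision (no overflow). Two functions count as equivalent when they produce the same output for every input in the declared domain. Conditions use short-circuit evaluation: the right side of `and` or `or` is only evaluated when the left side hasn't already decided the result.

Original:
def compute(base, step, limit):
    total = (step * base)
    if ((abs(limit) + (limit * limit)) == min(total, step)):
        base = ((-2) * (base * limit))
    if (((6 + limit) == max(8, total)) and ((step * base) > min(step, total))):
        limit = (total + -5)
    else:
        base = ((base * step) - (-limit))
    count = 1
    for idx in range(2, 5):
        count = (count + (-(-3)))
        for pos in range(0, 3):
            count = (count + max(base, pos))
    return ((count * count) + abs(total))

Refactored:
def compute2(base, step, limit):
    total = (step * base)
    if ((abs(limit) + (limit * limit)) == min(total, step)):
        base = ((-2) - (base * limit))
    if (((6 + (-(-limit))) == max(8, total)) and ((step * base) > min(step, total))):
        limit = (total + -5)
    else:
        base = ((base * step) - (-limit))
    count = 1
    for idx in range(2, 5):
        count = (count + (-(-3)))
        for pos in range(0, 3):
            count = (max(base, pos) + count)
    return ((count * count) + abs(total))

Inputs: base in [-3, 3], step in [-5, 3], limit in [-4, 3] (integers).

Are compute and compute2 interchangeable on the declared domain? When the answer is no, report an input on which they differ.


Input base=1, step=2, limit=-1: 1371 from compute versus 363 from compute2.
verdict: not equivalent; witness: base=1, step=2, limit=-1
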